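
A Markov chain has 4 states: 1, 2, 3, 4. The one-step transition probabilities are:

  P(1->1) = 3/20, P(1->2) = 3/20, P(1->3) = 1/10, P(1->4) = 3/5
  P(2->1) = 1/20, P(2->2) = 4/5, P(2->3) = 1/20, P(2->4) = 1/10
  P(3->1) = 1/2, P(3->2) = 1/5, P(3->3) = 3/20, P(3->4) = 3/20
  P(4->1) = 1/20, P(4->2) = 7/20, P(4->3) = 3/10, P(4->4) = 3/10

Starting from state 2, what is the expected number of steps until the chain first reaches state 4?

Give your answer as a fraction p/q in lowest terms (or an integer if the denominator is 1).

Answer: 6300/919

Derivation:
Let h_i = expected steps to first reach 4 from state i.
Boundary: h_4 = 0.
First-step equations for the other states:
  h_1 = 1 + 3/20*h_1 + 3/20*h_2 + 1/10*h_3 + 3/5*h_4
  h_2 = 1 + 1/20*h_1 + 4/5*h_2 + 1/20*h_3 + 1/10*h_4
  h_3 = 1 + 1/2*h_1 + 1/5*h_2 + 3/20*h_3 + 3/20*h_4

Substituting h_4 = 0 and rearranging gives the linear system (I - Q) h = 1:
  [17/20, -3/20, -1/10] . (h_1, h_2, h_3) = 1
  [-1/20, 1/5, -1/20] . (h_1, h_2, h_3) = 1
  [-1/2, -1/5, 17/20] . (h_1, h_2, h_3) = 1

Solving yields:
  h_1 = 2680/919
  h_2 = 6300/919
  h_3 = 4140/919

Starting state is 2, so the expected hitting time is h_2 = 6300/919.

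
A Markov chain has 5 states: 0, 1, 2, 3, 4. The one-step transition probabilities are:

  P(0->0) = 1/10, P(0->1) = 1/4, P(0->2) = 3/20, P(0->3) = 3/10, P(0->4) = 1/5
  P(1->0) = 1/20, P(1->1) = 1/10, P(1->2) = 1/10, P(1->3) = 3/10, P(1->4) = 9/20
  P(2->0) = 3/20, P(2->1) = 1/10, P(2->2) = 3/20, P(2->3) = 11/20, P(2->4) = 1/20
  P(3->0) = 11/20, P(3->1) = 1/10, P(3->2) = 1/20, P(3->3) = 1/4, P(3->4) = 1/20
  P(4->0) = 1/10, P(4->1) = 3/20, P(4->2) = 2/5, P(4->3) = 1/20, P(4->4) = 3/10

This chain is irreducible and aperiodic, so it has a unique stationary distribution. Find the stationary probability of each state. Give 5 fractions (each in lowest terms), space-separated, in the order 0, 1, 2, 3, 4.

The stationary distribution satisfies pi = pi * P, i.e.:
  pi_0 = 1/10*pi_0 + 1/20*pi_1 + 3/20*pi_2 + 11/20*pi_3 + 1/10*pi_4
  pi_1 = 1/4*pi_0 + 1/10*pi_1 + 1/10*pi_2 + 1/10*pi_3 + 3/20*pi_4
  pi_2 = 3/20*pi_0 + 1/10*pi_1 + 3/20*pi_2 + 1/20*pi_3 + 2/5*pi_4
  pi_3 = 3/10*pi_0 + 3/10*pi_1 + 11/20*pi_2 + 1/4*pi_3 + 1/20*pi_4
  pi_4 = 1/5*pi_0 + 9/20*pi_1 + 1/20*pi_2 + 1/20*pi_3 + 3/10*pi_4
with normalization: pi_0 + pi_1 + pi_2 + pi_3 + pi_4 = 1.

Using the first 4 balance equations plus normalization, the linear system A*pi = b is:
  [-9/10, 1/20, 3/20, 11/20, 1/10] . pi = 0
  [1/4, -9/10, 1/10, 1/10, 3/20] . pi = 0
  [3/20, 1/10, -17/20, 1/20, 2/5] . pi = 0
  [3/10, 3/10, 11/20, -3/4, 1/20] . pi = 0
  [1, 1, 1, 1, 1] . pi = 1

Solving yields:
  pi_0 = 10451/46108
  pi_1 = 6613/46108
  pi_2 = 3735/23054
  pi_3 = 12883/46108
  pi_4 = 8691/46108

Verification (pi * P):
  10451/46108*1/10 + 6613/46108*1/20 + 3735/23054*3/20 + 12883/46108*11/20 + 8691/46108*1/10 = 10451/46108 = pi_0  (ok)
  10451/46108*1/4 + 6613/46108*1/10 + 3735/23054*1/10 + 12883/46108*1/10 + 8691/46108*3/20 = 6613/46108 = pi_1  (ok)
  10451/46108*3/20 + 6613/46108*1/10 + 3735/23054*3/20 + 12883/46108*1/20 + 8691/46108*2/5 = 3735/23054 = pi_2  (ok)
  10451/46108*3/10 + 6613/46108*3/10 + 3735/23054*11/20 + 12883/46108*1/4 + 8691/46108*1/20 = 12883/46108 = pi_3  (ok)
  10451/46108*1/5 + 6613/46108*9/20 + 3735/23054*1/20 + 12883/46108*1/20 + 8691/46108*3/10 = 8691/46108 = pi_4  (ok)

Answer: 10451/46108 6613/46108 3735/23054 12883/46108 8691/46108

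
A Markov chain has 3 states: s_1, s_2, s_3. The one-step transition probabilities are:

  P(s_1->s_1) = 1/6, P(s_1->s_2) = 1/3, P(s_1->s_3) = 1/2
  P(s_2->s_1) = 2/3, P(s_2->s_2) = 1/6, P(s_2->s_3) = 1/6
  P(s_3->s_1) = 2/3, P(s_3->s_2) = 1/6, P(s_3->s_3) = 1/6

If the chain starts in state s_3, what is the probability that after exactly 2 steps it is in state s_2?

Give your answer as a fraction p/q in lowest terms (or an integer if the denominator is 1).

Answer: 5/18

Derivation:
Computing P^2 by repeated multiplication:
P^1 =
  s_1: [1/6, 1/3, 1/2]
  s_2: [2/3, 1/6, 1/6]
  s_3: [2/3, 1/6, 1/6]
P^2 =
  s_1: [7/12, 7/36, 2/9]
  s_2: [1/3, 5/18, 7/18]
  s_3: [1/3, 5/18, 7/18]

(P^2)[s_3 -> s_2] = 5/18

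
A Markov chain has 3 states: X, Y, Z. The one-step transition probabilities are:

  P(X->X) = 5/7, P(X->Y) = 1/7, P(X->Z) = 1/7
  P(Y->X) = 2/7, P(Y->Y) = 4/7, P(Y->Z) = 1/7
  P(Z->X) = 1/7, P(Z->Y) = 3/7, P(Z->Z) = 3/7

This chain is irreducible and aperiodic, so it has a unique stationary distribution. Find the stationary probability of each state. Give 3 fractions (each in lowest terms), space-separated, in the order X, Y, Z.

The stationary distribution satisfies pi = pi * P, i.e.:
  pi_X = 5/7*pi_X + 2/7*pi_Y + 1/7*pi_Z
  pi_Y = 1/7*pi_X + 4/7*pi_Y + 3/7*pi_Z
  pi_Z = 1/7*pi_X + 1/7*pi_Y + 3/7*pi_Z
with normalization: pi_X + pi_Y + pi_Z = 1.

Using the first 2 balance equations plus normalization, the linear system A*pi = b is:
  [-2/7, 2/7, 1/7] . pi = 0
  [1/7, -3/7, 3/7] . pi = 0
  [1, 1, 1] . pi = 1

Solving yields:
  pi_X = 9/20
  pi_Y = 7/20
  pi_Z = 1/5

Verification (pi * P):
  9/20*5/7 + 7/20*2/7 + 1/5*1/7 = 9/20 = pi_X  (ok)
  9/20*1/7 + 7/20*4/7 + 1/5*3/7 = 7/20 = pi_Y  (ok)
  9/20*1/7 + 7/20*1/7 + 1/5*3/7 = 1/5 = pi_Z  (ok)

Answer: 9/20 7/20 1/5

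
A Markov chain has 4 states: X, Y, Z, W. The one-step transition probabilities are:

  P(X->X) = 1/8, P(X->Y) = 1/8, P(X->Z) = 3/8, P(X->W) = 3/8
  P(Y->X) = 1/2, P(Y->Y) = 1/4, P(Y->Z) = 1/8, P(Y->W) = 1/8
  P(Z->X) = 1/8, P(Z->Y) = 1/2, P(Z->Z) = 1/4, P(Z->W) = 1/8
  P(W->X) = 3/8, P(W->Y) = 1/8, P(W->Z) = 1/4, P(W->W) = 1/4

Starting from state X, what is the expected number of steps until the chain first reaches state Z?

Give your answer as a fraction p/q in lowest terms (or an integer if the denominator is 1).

Let h_i = expected steps to first reach Z from state i.
Boundary: h_Z = 0.
First-step equations for the other states:
  h_X = 1 + 1/8*h_X + 1/8*h_Y + 3/8*h_Z + 3/8*h_W
  h_Y = 1 + 1/2*h_X + 1/4*h_Y + 1/8*h_Z + 1/8*h_W
  h_W = 1 + 3/8*h_X + 1/8*h_Y + 1/4*h_Z + 1/4*h_W

Substituting h_Z = 0 and rearranging gives the linear system (I - Q) h = 1:
  [7/8, -1/8, -3/8] . (h_X, h_Y, h_W) = 1
  [-1/2, 3/4, -1/8] . (h_X, h_Y, h_W) = 1
  [-3/8, -1/8, 3/4] . (h_X, h_Y, h_W) = 1

Solving yields:
  h_X = 63/19
  h_Y = 79/19
  h_W = 70/19

Starting state is X, so the expected hitting time is h_X = 63/19.

Answer: 63/19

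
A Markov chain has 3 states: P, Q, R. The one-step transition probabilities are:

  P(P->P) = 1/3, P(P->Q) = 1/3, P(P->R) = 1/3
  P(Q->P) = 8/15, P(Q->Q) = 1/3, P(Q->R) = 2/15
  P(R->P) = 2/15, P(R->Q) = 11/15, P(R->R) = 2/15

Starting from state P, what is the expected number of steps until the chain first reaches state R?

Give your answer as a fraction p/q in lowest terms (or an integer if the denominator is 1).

Let h_i = expected steps to first reach R from state i.
Boundary: h_R = 0.
First-step equations for the other states:
  h_P = 1 + 1/3*h_P + 1/3*h_Q + 1/3*h_R
  h_Q = 1 + 8/15*h_P + 1/3*h_Q + 2/15*h_R

Substituting h_R = 0 and rearranging gives the linear system (I - Q) h = 1:
  [2/3, -1/3] . (h_P, h_Q) = 1
  [-8/15, 2/3] . (h_P, h_Q) = 1

Solving yields:
  h_P = 15/4
  h_Q = 9/2

Starting state is P, so the expected hitting time is h_P = 15/4.

Answer: 15/4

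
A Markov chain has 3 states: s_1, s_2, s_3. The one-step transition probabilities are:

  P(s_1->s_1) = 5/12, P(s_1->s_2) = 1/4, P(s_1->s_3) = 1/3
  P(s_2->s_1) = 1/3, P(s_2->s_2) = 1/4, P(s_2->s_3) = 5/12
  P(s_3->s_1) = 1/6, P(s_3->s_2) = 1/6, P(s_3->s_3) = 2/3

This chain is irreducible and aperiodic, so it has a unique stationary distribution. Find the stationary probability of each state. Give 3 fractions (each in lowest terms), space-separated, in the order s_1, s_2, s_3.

The stationary distribution satisfies pi = pi * P, i.e.:
  pi_s_1 = 5/12*pi_s_1 + 1/3*pi_s_2 + 1/6*pi_s_3
  pi_s_2 = 1/4*pi_s_1 + 1/4*pi_s_2 + 1/6*pi_s_3
  pi_s_3 = 1/3*pi_s_1 + 5/12*pi_s_2 + 2/3*pi_s_3
with normalization: pi_s_1 + pi_s_2 + pi_s_3 = 1.

Using the first 2 balance equations plus normalization, the linear system A*pi = b is:
  [-7/12, 1/3, 1/6] . pi = 0
  [1/4, -3/4, 1/6] . pi = 0
  [1, 1, 1] . pi = 1

Solving yields:
  pi_s_1 = 26/97
  pi_s_2 = 20/97
  pi_s_3 = 51/97

Verification (pi * P):
  26/97*5/12 + 20/97*1/3 + 51/97*1/6 = 26/97 = pi_s_1  (ok)
  26/97*1/4 + 20/97*1/4 + 51/97*1/6 = 20/97 = pi_s_2  (ok)
  26/97*1/3 + 20/97*5/12 + 51/97*2/3 = 51/97 = pi_s_3  (ok)

Answer: 26/97 20/97 51/97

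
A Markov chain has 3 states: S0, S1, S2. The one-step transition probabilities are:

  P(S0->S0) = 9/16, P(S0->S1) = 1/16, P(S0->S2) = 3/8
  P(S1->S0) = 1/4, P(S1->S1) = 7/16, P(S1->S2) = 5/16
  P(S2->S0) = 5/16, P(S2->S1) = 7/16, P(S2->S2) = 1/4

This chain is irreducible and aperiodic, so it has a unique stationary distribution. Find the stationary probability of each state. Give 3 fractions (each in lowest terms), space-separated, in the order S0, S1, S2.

The stationary distribution satisfies pi = pi * P, i.e.:
  pi_S0 = 9/16*pi_S0 + 1/4*pi_S1 + 5/16*pi_S2
  pi_S1 = 1/16*pi_S0 + 7/16*pi_S1 + 7/16*pi_S2
  pi_S2 = 3/8*pi_S0 + 5/16*pi_S1 + 1/4*pi_S2
with normalization: pi_S0 + pi_S1 + pi_S2 = 1.

Using the first 2 balance equations plus normalization, the linear system A*pi = b is:
  [-7/16, 1/4, 5/16] . pi = 0
  [1/16, -9/16, 7/16] . pi = 0
  [1, 1, 1] . pi = 1

Solving yields:
  pi_S0 = 73/186
  pi_S1 = 9/31
  pi_S2 = 59/186

Verification (pi * P):
  73/186*9/16 + 9/31*1/4 + 59/186*5/16 = 73/186 = pi_S0  (ok)
  73/186*1/16 + 9/31*7/16 + 59/186*7/16 = 9/31 = pi_S1  (ok)
  73/186*3/8 + 9/31*5/16 + 59/186*1/4 = 59/186 = pi_S2  (ok)

Answer: 73/186 9/31 59/186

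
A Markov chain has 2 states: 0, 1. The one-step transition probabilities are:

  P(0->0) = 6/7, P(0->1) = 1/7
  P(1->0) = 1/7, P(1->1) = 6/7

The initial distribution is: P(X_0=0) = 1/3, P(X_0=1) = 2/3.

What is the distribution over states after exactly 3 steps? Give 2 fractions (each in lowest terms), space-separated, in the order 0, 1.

Propagating the distribution step by step (d_{t+1} = d_t * P):
d_0 = (0=1/3, 1=2/3)
  d_1[0] = 1/3*6/7 + 2/3*1/7 = 8/21
  d_1[1] = 1/3*1/7 + 2/3*6/7 = 13/21
d_1 = (0=8/21, 1=13/21)
  d_2[0] = 8/21*6/7 + 13/21*1/7 = 61/147
  d_2[1] = 8/21*1/7 + 13/21*6/7 = 86/147
d_2 = (0=61/147, 1=86/147)
  d_3[0] = 61/147*6/7 + 86/147*1/7 = 452/1029
  d_3[1] = 61/147*1/7 + 86/147*6/7 = 577/1029
d_3 = (0=452/1029, 1=577/1029)

Answer: 452/1029 577/1029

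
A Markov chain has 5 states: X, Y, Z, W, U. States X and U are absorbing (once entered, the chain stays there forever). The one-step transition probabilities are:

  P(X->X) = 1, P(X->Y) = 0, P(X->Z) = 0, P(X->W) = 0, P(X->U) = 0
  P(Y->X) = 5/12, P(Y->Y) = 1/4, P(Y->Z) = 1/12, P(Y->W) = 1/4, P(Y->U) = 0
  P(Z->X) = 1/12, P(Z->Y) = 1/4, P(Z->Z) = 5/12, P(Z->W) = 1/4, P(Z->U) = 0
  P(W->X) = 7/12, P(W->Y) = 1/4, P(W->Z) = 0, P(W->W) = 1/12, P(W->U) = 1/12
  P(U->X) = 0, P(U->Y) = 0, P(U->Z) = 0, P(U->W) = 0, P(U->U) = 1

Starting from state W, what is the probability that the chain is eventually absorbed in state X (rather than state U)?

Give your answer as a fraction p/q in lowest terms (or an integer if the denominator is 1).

Let a_i = P(absorbed in X | start in state i).
Boundary conditions: a_X = 1, a_U = 0.
For each transient state i, a_i = sum_j P(i->j) * a_j:
  a_Y = 5/12*a_X + 1/4*a_Y + 1/12*a_Z + 1/4*a_W + 0*a_U
  a_Z = 1/12*a_X + 1/4*a_Y + 5/12*a_Z + 1/4*a_W + 0*a_U
  a_W = 7/12*a_X + 1/4*a_Y + 0*a_Z + 1/12*a_W + 1/12*a_U

Substituting a_X = 1 and a_U = 0, rearrange to (I - Q) a = r where r[i] = P(i -> X):
  [3/4, -1/12, -1/4] . (a_Y, a_Z, a_W) = 5/12
  [-1/4, 7/12, -1/4] . (a_Y, a_Z, a_W) = 1/12
  [-1/4, 0, 11/12] . (a_Y, a_Z, a_W) = 7/12

Solving yields:
  a_Y = 47/49
  a_Z = 46/49
  a_W = 44/49

Starting state is W, so the absorption probability is a_W = 44/49.

Answer: 44/49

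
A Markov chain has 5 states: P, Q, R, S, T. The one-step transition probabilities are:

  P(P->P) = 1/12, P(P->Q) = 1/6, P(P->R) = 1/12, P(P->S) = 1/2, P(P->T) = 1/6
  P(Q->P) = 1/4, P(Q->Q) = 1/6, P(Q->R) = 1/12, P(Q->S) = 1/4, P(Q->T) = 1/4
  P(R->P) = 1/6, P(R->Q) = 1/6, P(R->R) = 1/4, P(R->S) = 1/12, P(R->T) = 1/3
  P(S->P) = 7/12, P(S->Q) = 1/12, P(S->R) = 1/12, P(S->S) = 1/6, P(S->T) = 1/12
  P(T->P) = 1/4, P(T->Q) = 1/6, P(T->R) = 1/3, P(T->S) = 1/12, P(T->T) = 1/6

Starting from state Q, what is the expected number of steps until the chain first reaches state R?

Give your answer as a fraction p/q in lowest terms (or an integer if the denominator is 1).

Answer: 25752/3217

Derivation:
Let h_i = expected steps to first reach R from state i.
Boundary: h_R = 0.
First-step equations for the other states:
  h_P = 1 + 1/12*h_P + 1/6*h_Q + 1/12*h_R + 1/2*h_S + 1/6*h_T
  h_Q = 1 + 1/4*h_P + 1/6*h_Q + 1/12*h_R + 1/4*h_S + 1/4*h_T
  h_S = 1 + 7/12*h_P + 1/12*h_Q + 1/12*h_R + 1/6*h_S + 1/12*h_T
  h_T = 1 + 1/4*h_P + 1/6*h_Q + 1/3*h_R + 1/12*h_S + 1/6*h_T

Substituting h_R = 0 and rearranging gives the linear system (I - Q) h = 1:
  [11/12, -1/6, -1/2, -1/6] . (h_P, h_Q, h_S, h_T) = 1
  [-1/4, 5/6, -1/4, -1/4] . (h_P, h_Q, h_S, h_T) = 1
  [-7/12, -1/12, 5/6, -1/12] . (h_P, h_Q, h_S, h_T) = 1
  [-1/4, -1/6, -1/12, 5/6] . (h_P, h_Q, h_S, h_T) = 1

Solving yields:
  h_P = 26436/3217
  h_Q = 25752/3217
  h_S = 26904/3217
  h_T = 19632/3217

Starting state is Q, so the expected hitting time is h_Q = 25752/3217.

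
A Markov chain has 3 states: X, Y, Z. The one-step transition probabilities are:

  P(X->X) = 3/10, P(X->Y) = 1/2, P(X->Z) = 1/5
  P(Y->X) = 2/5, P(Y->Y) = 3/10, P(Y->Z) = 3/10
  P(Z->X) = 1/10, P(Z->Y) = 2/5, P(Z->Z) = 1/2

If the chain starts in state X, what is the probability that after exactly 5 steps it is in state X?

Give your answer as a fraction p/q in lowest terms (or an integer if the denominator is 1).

Answer: 27111/100000

Derivation:
Computing P^5 by repeated multiplication:
P^1 =
  X: [3/10, 1/2, 1/5]
  Y: [2/5, 3/10, 3/10]
  Z: [1/10, 2/5, 1/2]
P^2 =
  X: [31/100, 19/50, 31/100]
  Y: [27/100, 41/100, 8/25]
  Z: [6/25, 37/100, 39/100]
P^3 =
  X: [69/250, 393/1000, 331/1000]
  Y: [277/1000, 193/500, 337/1000]
  Z: [259/1000, 387/1000, 177/500]
P^4 =
  X: [2731/10000, 3883/10000, 1693/5000]
  Y: [339/1250, 3891/10000, 3397/10000]
  Z: [2679/10000, 242/625, 3449/10000]
P^5 =
  X: [27111/100000, 1214/3125, 34041/100000]
  Y: [27097/100000, 38821/100000, 17041/50000]
  Z: [13487/50000, 38807/100000, 34219/100000]

(P^5)[X -> X] = 27111/100000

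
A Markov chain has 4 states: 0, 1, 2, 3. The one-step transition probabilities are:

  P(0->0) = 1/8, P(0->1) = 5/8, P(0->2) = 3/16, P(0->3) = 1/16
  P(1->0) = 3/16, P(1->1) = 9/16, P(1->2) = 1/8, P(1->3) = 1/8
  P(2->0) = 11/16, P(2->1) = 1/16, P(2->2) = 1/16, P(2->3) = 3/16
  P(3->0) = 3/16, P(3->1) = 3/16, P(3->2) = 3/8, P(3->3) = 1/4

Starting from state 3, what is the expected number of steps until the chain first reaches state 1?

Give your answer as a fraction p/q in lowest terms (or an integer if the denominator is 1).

Let h_i = expected steps to first reach 1 from state i.
Boundary: h_1 = 0.
First-step equations for the other states:
  h_0 = 1 + 1/8*h_0 + 5/8*h_1 + 3/16*h_2 + 1/16*h_3
  h_2 = 1 + 11/16*h_0 + 1/16*h_1 + 1/16*h_2 + 3/16*h_3
  h_3 = 1 + 3/16*h_0 + 3/16*h_1 + 3/8*h_2 + 1/4*h_3

Substituting h_1 = 0 and rearranging gives the linear system (I - Q) h = 1:
  [7/8, -3/16, -1/16] . (h_0, h_2, h_3) = 1
  [-11/16, 15/16, -3/16] . (h_0, h_2, h_3) = 1
  [-3/16, -3/8, 3/4] . (h_0, h_2, h_3) = 1

Solving yields:
  h_0 = 608/289
  h_2 = 2872/867
  h_3 = 1016/289

Starting state is 3, so the expected hitting time is h_3 = 1016/289.

Answer: 1016/289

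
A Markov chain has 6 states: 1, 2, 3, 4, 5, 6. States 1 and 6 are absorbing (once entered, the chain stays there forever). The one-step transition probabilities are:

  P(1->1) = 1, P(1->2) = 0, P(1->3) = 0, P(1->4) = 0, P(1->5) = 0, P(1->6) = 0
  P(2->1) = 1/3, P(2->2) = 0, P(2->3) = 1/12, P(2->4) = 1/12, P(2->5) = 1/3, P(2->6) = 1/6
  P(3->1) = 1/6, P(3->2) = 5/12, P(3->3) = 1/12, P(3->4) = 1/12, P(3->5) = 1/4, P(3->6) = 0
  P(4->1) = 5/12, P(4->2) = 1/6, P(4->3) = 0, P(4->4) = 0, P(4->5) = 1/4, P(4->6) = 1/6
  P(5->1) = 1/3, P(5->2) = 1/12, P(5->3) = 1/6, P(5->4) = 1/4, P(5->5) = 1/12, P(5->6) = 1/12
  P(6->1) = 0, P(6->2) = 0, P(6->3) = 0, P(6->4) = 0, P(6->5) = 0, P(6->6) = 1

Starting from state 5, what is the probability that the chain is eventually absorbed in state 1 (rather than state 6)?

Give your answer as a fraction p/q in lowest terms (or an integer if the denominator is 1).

Let a_i = P(absorbed in 1 | start in state i).
Boundary conditions: a_1 = 1, a_6 = 0.
For each transient state i, a_i = sum_j P(i->j) * a_j:
  a_2 = 1/3*a_1 + 0*a_2 + 1/12*a_3 + 1/12*a_4 + 1/3*a_5 + 1/6*a_6
  a_3 = 1/6*a_1 + 5/12*a_2 + 1/12*a_3 + 1/12*a_4 + 1/4*a_5 + 0*a_6
  a_4 = 5/12*a_1 + 1/6*a_2 + 0*a_3 + 0*a_4 + 1/4*a_5 + 1/6*a_6
  a_5 = 1/3*a_1 + 1/12*a_2 + 1/6*a_3 + 1/4*a_4 + 1/12*a_5 + 1/12*a_6

Substituting a_1 = 1 and a_6 = 0, rearrange to (I - Q) a = r where r[i] = P(i -> 1):
  [1, -1/12, -1/12, -1/3] . (a_2, a_3, a_4, a_5) = 1/3
  [-5/12, 11/12, -1/12, -1/4] . (a_2, a_3, a_4, a_5) = 1/6
  [-1/6, 0, 1, -1/4] . (a_2, a_3, a_4, a_5) = 5/12
  [-1/12, -1/6, -1/4, 11/12] . (a_2, a_3, a_4, a_5) = 1/3

Solving yields:
  a_2 = 373/521
  a_3 = 10204/13025
  a_4 = 9488/13025
  a_5 = 10027/13025

Starting state is 5, so the absorption probability is a_5 = 10027/13025.

Answer: 10027/13025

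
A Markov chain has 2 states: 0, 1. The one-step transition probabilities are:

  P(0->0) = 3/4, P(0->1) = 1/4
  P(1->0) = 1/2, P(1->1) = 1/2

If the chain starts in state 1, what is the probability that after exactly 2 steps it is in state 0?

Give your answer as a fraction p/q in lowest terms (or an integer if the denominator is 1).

Answer: 5/8

Derivation:
Computing P^2 by repeated multiplication:
P^1 =
  0: [3/4, 1/4]
  1: [1/2, 1/2]
P^2 =
  0: [11/16, 5/16]
  1: [5/8, 3/8]

(P^2)[1 -> 0] = 5/8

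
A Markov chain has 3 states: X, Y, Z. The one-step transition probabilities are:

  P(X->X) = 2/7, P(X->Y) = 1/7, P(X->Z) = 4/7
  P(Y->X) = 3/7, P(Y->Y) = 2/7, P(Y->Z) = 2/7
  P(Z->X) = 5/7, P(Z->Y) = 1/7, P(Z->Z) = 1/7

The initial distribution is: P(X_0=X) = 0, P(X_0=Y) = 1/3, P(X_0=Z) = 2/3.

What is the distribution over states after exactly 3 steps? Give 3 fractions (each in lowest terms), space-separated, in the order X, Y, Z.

Propagating the distribution step by step (d_{t+1} = d_t * P):
d_0 = (X=0, Y=1/3, Z=2/3)
  d_1[X] = 0*2/7 + 1/3*3/7 + 2/3*5/7 = 13/21
  d_1[Y] = 0*1/7 + 1/3*2/7 + 2/3*1/7 = 4/21
  d_1[Z] = 0*4/7 + 1/3*2/7 + 2/3*1/7 = 4/21
d_1 = (X=13/21, Y=4/21, Z=4/21)
  d_2[X] = 13/21*2/7 + 4/21*3/7 + 4/21*5/7 = 58/147
  d_2[Y] = 13/21*1/7 + 4/21*2/7 + 4/21*1/7 = 25/147
  d_2[Z] = 13/21*4/7 + 4/21*2/7 + 4/21*1/7 = 64/147
d_2 = (X=58/147, Y=25/147, Z=64/147)
  d_3[X] = 58/147*2/7 + 25/147*3/7 + 64/147*5/7 = 73/147
  d_3[Y] = 58/147*1/7 + 25/147*2/7 + 64/147*1/7 = 172/1029
  d_3[Z] = 58/147*4/7 + 25/147*2/7 + 64/147*1/7 = 346/1029
d_3 = (X=73/147, Y=172/1029, Z=346/1029)

Answer: 73/147 172/1029 346/1029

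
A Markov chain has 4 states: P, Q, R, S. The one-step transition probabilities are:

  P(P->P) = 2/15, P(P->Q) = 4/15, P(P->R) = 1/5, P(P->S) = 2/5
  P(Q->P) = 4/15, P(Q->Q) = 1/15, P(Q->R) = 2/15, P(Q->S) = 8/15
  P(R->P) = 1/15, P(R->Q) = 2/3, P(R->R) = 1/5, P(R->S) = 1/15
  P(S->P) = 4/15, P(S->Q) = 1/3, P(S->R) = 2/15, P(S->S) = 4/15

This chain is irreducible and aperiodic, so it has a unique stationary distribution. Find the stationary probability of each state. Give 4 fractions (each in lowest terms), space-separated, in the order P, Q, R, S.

Answer: 50/241 1345/4579 38/241 1562/4579

Derivation:
The stationary distribution satisfies pi = pi * P, i.e.:
  pi_P = 2/15*pi_P + 4/15*pi_Q + 1/15*pi_R + 4/15*pi_S
  pi_Q = 4/15*pi_P + 1/15*pi_Q + 2/3*pi_R + 1/3*pi_S
  pi_R = 1/5*pi_P + 2/15*pi_Q + 1/5*pi_R + 2/15*pi_S
  pi_S = 2/5*pi_P + 8/15*pi_Q + 1/15*pi_R + 4/15*pi_S
with normalization: pi_P + pi_Q + pi_R + pi_S = 1.

Using the first 3 balance equations plus normalization, the linear system A*pi = b is:
  [-13/15, 4/15, 1/15, 4/15] . pi = 0
  [4/15, -14/15, 2/3, 1/3] . pi = 0
  [1/5, 2/15, -4/5, 2/15] . pi = 0
  [1, 1, 1, 1] . pi = 1

Solving yields:
  pi_P = 50/241
  pi_Q = 1345/4579
  pi_R = 38/241
  pi_S = 1562/4579

Verification (pi * P):
  50/241*2/15 + 1345/4579*4/15 + 38/241*1/15 + 1562/4579*4/15 = 50/241 = pi_P  (ok)
  50/241*4/15 + 1345/4579*1/15 + 38/241*2/3 + 1562/4579*1/3 = 1345/4579 = pi_Q  (ok)
  50/241*1/5 + 1345/4579*2/15 + 38/241*1/5 + 1562/4579*2/15 = 38/241 = pi_R  (ok)
  50/241*2/5 + 1345/4579*8/15 + 38/241*1/15 + 1562/4579*4/15 = 1562/4579 = pi_S  (ok)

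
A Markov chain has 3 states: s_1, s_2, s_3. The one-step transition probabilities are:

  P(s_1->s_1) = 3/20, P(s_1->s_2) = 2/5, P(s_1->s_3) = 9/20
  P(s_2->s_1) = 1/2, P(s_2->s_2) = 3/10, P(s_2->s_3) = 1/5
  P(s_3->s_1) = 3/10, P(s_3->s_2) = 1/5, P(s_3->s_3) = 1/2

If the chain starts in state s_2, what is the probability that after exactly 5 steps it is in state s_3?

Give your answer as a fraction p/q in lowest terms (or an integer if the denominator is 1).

Answer: 634287/1600000

Derivation:
Computing P^5 by repeated multiplication:
P^1 =
  s_1: [3/20, 2/5, 9/20]
  s_2: [1/2, 3/10, 1/5]
  s_3: [3/10, 1/5, 1/2]
P^2 =
  s_1: [143/400, 27/100, 149/400]
  s_2: [57/200, 33/100, 77/200]
  s_3: [59/200, 7/25, 17/40]
P^3 =
  s_1: [2403/8000, 597/2000, 3209/8000]
  s_2: [1293/4000, 29/100, 1547/4000]
  s_3: [1247/4000, 287/1000, 321/800]
P^4 =
  s_1: [50343/160000, 11597/40000, 63269/160000]
  s_2: [24761/80000, 5873/20000, 31747/80000]
  s_3: [24851/80000, 5821/20000, 6373/16000]
P^5 =
  s_1: [994523/3200000, 233537/800000, 1271329/3200000]
  s_2: [99937/320000, 116507/400000, 634287/1600000]
  s_3: [498583/1600000, 116493/400000, 127089/320000]

(P^5)[s_2 -> s_3] = 634287/1600000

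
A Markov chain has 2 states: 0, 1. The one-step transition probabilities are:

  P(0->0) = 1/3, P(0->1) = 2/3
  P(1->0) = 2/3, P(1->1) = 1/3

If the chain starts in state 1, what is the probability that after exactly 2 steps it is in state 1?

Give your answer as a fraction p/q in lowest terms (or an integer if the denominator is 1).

Answer: 5/9

Derivation:
Computing P^2 by repeated multiplication:
P^1 =
  0: [1/3, 2/3]
  1: [2/3, 1/3]
P^2 =
  0: [5/9, 4/9]
  1: [4/9, 5/9]

(P^2)[1 -> 1] = 5/9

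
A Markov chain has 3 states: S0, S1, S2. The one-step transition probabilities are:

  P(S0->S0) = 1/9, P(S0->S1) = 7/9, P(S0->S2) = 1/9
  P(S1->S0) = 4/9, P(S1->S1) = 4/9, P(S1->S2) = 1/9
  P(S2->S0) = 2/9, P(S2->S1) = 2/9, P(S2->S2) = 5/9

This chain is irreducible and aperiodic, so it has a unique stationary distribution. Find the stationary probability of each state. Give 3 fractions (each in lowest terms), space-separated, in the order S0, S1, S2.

The stationary distribution satisfies pi = pi * P, i.e.:
  pi_S0 = 1/9*pi_S0 + 4/9*pi_S1 + 2/9*pi_S2
  pi_S1 = 7/9*pi_S0 + 4/9*pi_S1 + 2/9*pi_S2
  pi_S2 = 1/9*pi_S0 + 1/9*pi_S1 + 5/9*pi_S2
with normalization: pi_S0 + pi_S1 + pi_S2 = 1.

Using the first 2 balance equations plus normalization, the linear system A*pi = b is:
  [-8/9, 4/9, 2/9] . pi = 0
  [7/9, -5/9, 2/9] . pi = 0
  [1, 1, 1] . pi = 1

Solving yields:
  pi_S0 = 3/10
  pi_S1 = 1/2
  pi_S2 = 1/5

Verification (pi * P):
  3/10*1/9 + 1/2*4/9 + 1/5*2/9 = 3/10 = pi_S0  (ok)
  3/10*7/9 + 1/2*4/9 + 1/5*2/9 = 1/2 = pi_S1  (ok)
  3/10*1/9 + 1/2*1/9 + 1/5*5/9 = 1/5 = pi_S2  (ok)

Answer: 3/10 1/2 1/5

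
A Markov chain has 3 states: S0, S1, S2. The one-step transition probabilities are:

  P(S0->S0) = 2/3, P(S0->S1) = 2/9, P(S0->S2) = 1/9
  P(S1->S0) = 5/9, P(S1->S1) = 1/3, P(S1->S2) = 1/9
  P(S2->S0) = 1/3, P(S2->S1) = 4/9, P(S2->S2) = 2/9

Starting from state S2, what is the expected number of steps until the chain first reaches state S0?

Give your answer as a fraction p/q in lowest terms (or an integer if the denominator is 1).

Answer: 45/19

Derivation:
Let h_i = expected steps to first reach S0 from state i.
Boundary: h_S0 = 0.
First-step equations for the other states:
  h_S1 = 1 + 5/9*h_S0 + 1/3*h_S1 + 1/9*h_S2
  h_S2 = 1 + 1/3*h_S0 + 4/9*h_S1 + 2/9*h_S2

Substituting h_S0 = 0 and rearranging gives the linear system (I - Q) h = 1:
  [2/3, -1/9] . (h_S1, h_S2) = 1
  [-4/9, 7/9] . (h_S1, h_S2) = 1

Solving yields:
  h_S1 = 36/19
  h_S2 = 45/19

Starting state is S2, so the expected hitting time is h_S2 = 45/19.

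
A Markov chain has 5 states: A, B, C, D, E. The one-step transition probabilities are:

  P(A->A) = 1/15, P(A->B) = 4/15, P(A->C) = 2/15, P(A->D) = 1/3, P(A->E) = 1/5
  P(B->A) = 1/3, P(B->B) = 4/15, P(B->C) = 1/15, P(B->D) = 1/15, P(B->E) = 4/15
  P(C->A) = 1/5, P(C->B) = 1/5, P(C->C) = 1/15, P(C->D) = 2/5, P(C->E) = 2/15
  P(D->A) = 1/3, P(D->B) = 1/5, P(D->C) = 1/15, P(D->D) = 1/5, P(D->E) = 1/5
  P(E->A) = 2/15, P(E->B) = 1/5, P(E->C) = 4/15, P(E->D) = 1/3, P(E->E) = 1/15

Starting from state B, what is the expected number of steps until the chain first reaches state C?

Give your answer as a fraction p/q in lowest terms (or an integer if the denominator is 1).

Let h_i = expected steps to first reach C from state i.
Boundary: h_C = 0.
First-step equations for the other states:
  h_A = 1 + 1/15*h_A + 4/15*h_B + 2/15*h_C + 1/3*h_D + 1/5*h_E
  h_B = 1 + 1/3*h_A + 4/15*h_B + 1/15*h_C + 1/15*h_D + 4/15*h_E
  h_D = 1 + 1/3*h_A + 1/5*h_B + 1/15*h_C + 1/5*h_D + 1/5*h_E
  h_E = 1 + 2/15*h_A + 1/5*h_B + 4/15*h_C + 1/3*h_D + 1/15*h_E

Substituting h_C = 0 and rearranging gives the linear system (I - Q) h = 1:
  [14/15, -4/15, -1/3, -1/5] . (h_A, h_B, h_D, h_E) = 1
  [-1/3, 11/15, -1/15, -4/15] . (h_A, h_B, h_D, h_E) = 1
  [-1/3, -1/5, 4/5, -1/5] . (h_A, h_B, h_D, h_E) = 1
  [-2/15, -1/5, -1/3, 14/15] . (h_A, h_B, h_D, h_E) = 1

Solving yields:
  h_A = 63/8
  h_B = 263/32
  h_D = 4525/544
  h_E = 3769/544

Starting state is B, so the expected hitting time is h_B = 263/32.

Answer: 263/32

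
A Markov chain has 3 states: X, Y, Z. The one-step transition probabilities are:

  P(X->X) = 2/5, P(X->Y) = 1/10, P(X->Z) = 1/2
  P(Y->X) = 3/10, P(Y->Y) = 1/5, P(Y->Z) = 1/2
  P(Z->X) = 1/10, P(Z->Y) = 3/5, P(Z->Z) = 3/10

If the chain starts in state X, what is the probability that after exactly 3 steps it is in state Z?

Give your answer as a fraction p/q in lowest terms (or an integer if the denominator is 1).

Answer: 21/50

Derivation:
Computing P^3 by repeated multiplication:
P^1 =
  X: [2/5, 1/10, 1/2]
  Y: [3/10, 1/5, 1/2]
  Z: [1/10, 3/5, 3/10]
P^2 =
  X: [6/25, 9/25, 2/5]
  Y: [23/100, 37/100, 2/5]
  Z: [1/4, 31/100, 11/25]
P^3 =
  X: [61/250, 42/125, 21/50]
  Y: [243/1000, 337/1000, 21/50]
  Z: [237/1000, 351/1000, 103/250]

(P^3)[X -> Z] = 21/50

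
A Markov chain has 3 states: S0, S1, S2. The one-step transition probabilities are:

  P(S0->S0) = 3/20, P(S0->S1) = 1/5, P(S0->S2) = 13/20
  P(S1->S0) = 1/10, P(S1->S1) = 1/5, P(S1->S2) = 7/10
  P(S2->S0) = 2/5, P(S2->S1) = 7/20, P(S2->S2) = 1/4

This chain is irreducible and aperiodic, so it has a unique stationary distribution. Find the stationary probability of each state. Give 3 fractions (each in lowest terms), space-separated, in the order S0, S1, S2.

Answer: 142/557 151/557 264/557

Derivation:
The stationary distribution satisfies pi = pi * P, i.e.:
  pi_S0 = 3/20*pi_S0 + 1/10*pi_S1 + 2/5*pi_S2
  pi_S1 = 1/5*pi_S0 + 1/5*pi_S1 + 7/20*pi_S2
  pi_S2 = 13/20*pi_S0 + 7/10*pi_S1 + 1/4*pi_S2
with normalization: pi_S0 + pi_S1 + pi_S2 = 1.

Using the first 2 balance equations plus normalization, the linear system A*pi = b is:
  [-17/20, 1/10, 2/5] . pi = 0
  [1/5, -4/5, 7/20] . pi = 0
  [1, 1, 1] . pi = 1

Solving yields:
  pi_S0 = 142/557
  pi_S1 = 151/557
  pi_S2 = 264/557

Verification (pi * P):
  142/557*3/20 + 151/557*1/10 + 264/557*2/5 = 142/557 = pi_S0  (ok)
  142/557*1/5 + 151/557*1/5 + 264/557*7/20 = 151/557 = pi_S1  (ok)
  142/557*13/20 + 151/557*7/10 + 264/557*1/4 = 264/557 = pi_S2  (ok)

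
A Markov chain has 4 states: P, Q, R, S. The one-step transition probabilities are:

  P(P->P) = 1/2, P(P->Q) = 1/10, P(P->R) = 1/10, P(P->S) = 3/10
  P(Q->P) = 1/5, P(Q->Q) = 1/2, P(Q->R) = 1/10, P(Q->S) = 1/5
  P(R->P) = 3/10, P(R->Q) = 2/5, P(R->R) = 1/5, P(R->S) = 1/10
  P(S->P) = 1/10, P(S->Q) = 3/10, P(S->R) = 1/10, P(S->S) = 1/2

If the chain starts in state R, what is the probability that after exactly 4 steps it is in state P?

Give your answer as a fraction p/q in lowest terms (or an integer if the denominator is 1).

Computing P^4 by repeated multiplication:
P^1 =
  P: [1/2, 1/10, 1/10, 3/10]
  Q: [1/5, 1/2, 1/10, 1/5]
  R: [3/10, 2/5, 1/5, 1/10]
  S: [1/10, 3/10, 1/10, 1/2]
P^2 =
  P: [33/100, 23/100, 11/100, 33/100]
  Q: [1/4, 37/100, 11/100, 27/100]
  R: [3/10, 17/50, 3/25, 6/25]
  S: [19/100, 7/20, 11/100, 7/20]
P^3 =
  P: [277/1000, 291/1000, 111/1000, 321/1000]
  Q: [259/1000, 67/200, 111/1000, 59/200]
  R: [139/500, 8/25, 14/125, 29/100]
  S: [233/1000, 343/1000, 111/1000, 313/1000]
P^4 =
  P: [2621/10000, 3139/10000, 1111/10000, 3129/10000]
  Q: [2593/10000, 3263/10000, 1111/10000, 3033/10000]
  R: [166/625, 799/2500, 139/1250, 759/2500]
  S: [2497/10000, 3331/10000, 1111/10000, 3061/10000]

(P^4)[R -> P] = 166/625

Answer: 166/625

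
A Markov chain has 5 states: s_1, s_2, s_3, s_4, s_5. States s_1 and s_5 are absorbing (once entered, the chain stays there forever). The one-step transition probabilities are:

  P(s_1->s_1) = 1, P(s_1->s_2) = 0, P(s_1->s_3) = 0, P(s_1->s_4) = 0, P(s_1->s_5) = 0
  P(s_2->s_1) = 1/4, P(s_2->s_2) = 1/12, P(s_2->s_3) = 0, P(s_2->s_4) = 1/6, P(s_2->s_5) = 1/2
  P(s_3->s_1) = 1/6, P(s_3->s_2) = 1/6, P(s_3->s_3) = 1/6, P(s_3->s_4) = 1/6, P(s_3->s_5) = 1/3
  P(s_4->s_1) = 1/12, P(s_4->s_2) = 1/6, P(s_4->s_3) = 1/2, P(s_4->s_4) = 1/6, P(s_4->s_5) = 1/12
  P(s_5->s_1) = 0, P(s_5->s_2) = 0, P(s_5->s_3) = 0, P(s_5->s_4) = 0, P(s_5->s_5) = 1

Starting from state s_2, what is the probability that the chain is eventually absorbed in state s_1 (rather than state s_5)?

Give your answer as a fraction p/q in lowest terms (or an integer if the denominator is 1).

Let a_i = P(absorbed in s_1 | start in state i).
Boundary conditions: a_s_1 = 1, a_s_5 = 0.
For each transient state i, a_i = sum_j P(i->j) * a_j:
  a_s_2 = 1/4*a_s_1 + 1/12*a_s_2 + 0*a_s_3 + 1/6*a_s_4 + 1/2*a_s_5
  a_s_3 = 1/6*a_s_1 + 1/6*a_s_2 + 1/6*a_s_3 + 1/6*a_s_4 + 1/3*a_s_5
  a_s_4 = 1/12*a_s_1 + 1/6*a_s_2 + 1/2*a_s_3 + 1/6*a_s_4 + 1/12*a_s_5

Substituting a_s_1 = 1 and a_s_5 = 0, rearrange to (I - Q) a = r where r[i] = P(i -> s_1):
  [11/12, 0, -1/6] . (a_s_2, a_s_3, a_s_4) = 1/4
  [-1/6, 5/6, -1/6] . (a_s_2, a_s_3, a_s_4) = 1/6
  [-1/6, -1/2, 5/6] . (a_s_2, a_s_3, a_s_4) = 1/12

Solving yields:
  a_s_2 = 77/226
  a_s_3 = 155/452
  a_s_4 = 169/452

Starting state is s_2, so the absorption probability is a_s_2 = 77/226.

Answer: 77/226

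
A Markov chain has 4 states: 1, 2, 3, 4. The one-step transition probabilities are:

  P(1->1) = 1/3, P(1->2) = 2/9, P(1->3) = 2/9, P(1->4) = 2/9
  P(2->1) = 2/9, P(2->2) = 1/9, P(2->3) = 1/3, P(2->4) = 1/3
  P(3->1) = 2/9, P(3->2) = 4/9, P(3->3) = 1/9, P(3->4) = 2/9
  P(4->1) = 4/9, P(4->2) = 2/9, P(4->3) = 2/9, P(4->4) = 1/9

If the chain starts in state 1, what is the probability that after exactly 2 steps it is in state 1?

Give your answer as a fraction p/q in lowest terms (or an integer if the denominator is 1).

Answer: 25/81

Derivation:
Computing P^2 by repeated multiplication:
P^1 =
  1: [1/3, 2/9, 2/9, 2/9]
  2: [2/9, 1/9, 1/3, 1/3]
  3: [2/9, 4/9, 1/9, 2/9]
  4: [4/9, 2/9, 2/9, 1/9]
P^2 =
  1: [25/81, 20/81, 2/9, 2/9]
  2: [26/81, 23/81, 16/81, 16/81]
  3: [8/27, 16/81, 7/27, 20/81]
  4: [8/27, 20/81, 2/9, 19/81]

(P^2)[1 -> 1] = 25/81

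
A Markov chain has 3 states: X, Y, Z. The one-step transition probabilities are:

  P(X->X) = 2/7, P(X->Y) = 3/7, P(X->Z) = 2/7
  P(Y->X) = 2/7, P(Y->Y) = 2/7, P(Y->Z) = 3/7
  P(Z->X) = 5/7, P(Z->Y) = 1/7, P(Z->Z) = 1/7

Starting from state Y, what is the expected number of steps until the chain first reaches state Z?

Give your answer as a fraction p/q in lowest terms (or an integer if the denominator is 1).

Let h_i = expected steps to first reach Z from state i.
Boundary: h_Z = 0.
First-step equations for the other states:
  h_X = 1 + 2/7*h_X + 3/7*h_Y + 2/7*h_Z
  h_Y = 1 + 2/7*h_X + 2/7*h_Y + 3/7*h_Z

Substituting h_Z = 0 and rearranging gives the linear system (I - Q) h = 1:
  [5/7, -3/7] . (h_X, h_Y) = 1
  [-2/7, 5/7] . (h_X, h_Y) = 1

Solving yields:
  h_X = 56/19
  h_Y = 49/19

Starting state is Y, so the expected hitting time is h_Y = 49/19.

Answer: 49/19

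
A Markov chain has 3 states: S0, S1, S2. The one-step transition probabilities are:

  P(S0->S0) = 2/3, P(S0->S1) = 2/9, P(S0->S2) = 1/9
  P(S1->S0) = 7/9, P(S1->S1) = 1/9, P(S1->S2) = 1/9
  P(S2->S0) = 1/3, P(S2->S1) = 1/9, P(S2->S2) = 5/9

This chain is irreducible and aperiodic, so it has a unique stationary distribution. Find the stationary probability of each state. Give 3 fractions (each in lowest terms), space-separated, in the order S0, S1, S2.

The stationary distribution satisfies pi = pi * P, i.e.:
  pi_S0 = 2/3*pi_S0 + 7/9*pi_S1 + 1/3*pi_S2
  pi_S1 = 2/9*pi_S0 + 1/9*pi_S1 + 1/9*pi_S2
  pi_S2 = 1/9*pi_S0 + 1/9*pi_S1 + 5/9*pi_S2
with normalization: pi_S0 + pi_S1 + pi_S2 = 1.

Using the first 2 balance equations plus normalization, the linear system A*pi = b is:
  [-1/3, 7/9, 1/3] . pi = 0
  [2/9, -8/9, 1/9] . pi = 0
  [1, 1, 1] . pi = 1

Solving yields:
  pi_S0 = 31/50
  pi_S1 = 9/50
  pi_S2 = 1/5

Verification (pi * P):
  31/50*2/3 + 9/50*7/9 + 1/5*1/3 = 31/50 = pi_S0  (ok)
  31/50*2/9 + 9/50*1/9 + 1/5*1/9 = 9/50 = pi_S1  (ok)
  31/50*1/9 + 9/50*1/9 + 1/5*5/9 = 1/5 = pi_S2  (ok)

Answer: 31/50 9/50 1/5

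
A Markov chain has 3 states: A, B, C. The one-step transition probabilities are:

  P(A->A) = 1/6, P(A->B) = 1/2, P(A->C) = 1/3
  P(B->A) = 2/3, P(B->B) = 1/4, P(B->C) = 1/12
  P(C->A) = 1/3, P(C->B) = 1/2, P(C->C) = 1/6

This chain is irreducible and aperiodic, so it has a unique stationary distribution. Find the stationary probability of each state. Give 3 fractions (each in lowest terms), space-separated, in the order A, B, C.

Answer: 2/5 2/5 1/5

Derivation:
The stationary distribution satisfies pi = pi * P, i.e.:
  pi_A = 1/6*pi_A + 2/3*pi_B + 1/3*pi_C
  pi_B = 1/2*pi_A + 1/4*pi_B + 1/2*pi_C
  pi_C = 1/3*pi_A + 1/12*pi_B + 1/6*pi_C
with normalization: pi_A + pi_B + pi_C = 1.

Using the first 2 balance equations plus normalization, the linear system A*pi = b is:
  [-5/6, 2/3, 1/3] . pi = 0
  [1/2, -3/4, 1/2] . pi = 0
  [1, 1, 1] . pi = 1

Solving yields:
  pi_A = 2/5
  pi_B = 2/5
  pi_C = 1/5

Verification (pi * P):
  2/5*1/6 + 2/5*2/3 + 1/5*1/3 = 2/5 = pi_A  (ok)
  2/5*1/2 + 2/5*1/4 + 1/5*1/2 = 2/5 = pi_B  (ok)
  2/5*1/3 + 2/5*1/12 + 1/5*1/6 = 1/5 = pi_C  (ok)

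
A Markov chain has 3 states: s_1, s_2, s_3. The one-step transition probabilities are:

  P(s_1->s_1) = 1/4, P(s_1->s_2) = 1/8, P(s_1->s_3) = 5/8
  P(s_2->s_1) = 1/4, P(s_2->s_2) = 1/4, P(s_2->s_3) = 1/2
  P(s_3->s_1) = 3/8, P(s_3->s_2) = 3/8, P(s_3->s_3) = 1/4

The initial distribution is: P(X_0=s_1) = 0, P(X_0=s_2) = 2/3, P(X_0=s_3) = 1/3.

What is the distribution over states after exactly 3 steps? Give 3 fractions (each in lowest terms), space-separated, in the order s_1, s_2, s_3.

Propagating the distribution step by step (d_{t+1} = d_t * P):
d_0 = (s_1=0, s_2=2/3, s_3=1/3)
  d_1[s_1] = 0*1/4 + 2/3*1/4 + 1/3*3/8 = 7/24
  d_1[s_2] = 0*1/8 + 2/3*1/4 + 1/3*3/8 = 7/24
  d_1[s_3] = 0*5/8 + 2/3*1/2 + 1/3*1/4 = 5/12
d_1 = (s_1=7/24, s_2=7/24, s_3=5/12)
  d_2[s_1] = 7/24*1/4 + 7/24*1/4 + 5/12*3/8 = 29/96
  d_2[s_2] = 7/24*1/8 + 7/24*1/4 + 5/12*3/8 = 17/64
  d_2[s_3] = 7/24*5/8 + 7/24*1/2 + 5/12*1/4 = 83/192
d_2 = (s_1=29/96, s_2=17/64, s_3=83/192)
  d_3[s_1] = 29/96*1/4 + 17/64*1/4 + 83/192*3/8 = 467/1536
  d_3[s_2] = 29/96*1/8 + 17/64*1/4 + 83/192*3/8 = 409/1536
  d_3[s_3] = 29/96*5/8 + 17/64*1/2 + 83/192*1/4 = 55/128
d_3 = (s_1=467/1536, s_2=409/1536, s_3=55/128)

Answer: 467/1536 409/1536 55/128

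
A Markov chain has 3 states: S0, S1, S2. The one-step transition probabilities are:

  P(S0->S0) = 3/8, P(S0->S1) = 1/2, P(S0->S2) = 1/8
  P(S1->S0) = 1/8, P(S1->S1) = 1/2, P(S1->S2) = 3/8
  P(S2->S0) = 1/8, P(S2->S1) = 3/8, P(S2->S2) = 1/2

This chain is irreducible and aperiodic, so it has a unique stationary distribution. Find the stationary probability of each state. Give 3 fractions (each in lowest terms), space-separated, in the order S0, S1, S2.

Answer: 1/6 19/42 8/21

Derivation:
The stationary distribution satisfies pi = pi * P, i.e.:
  pi_S0 = 3/8*pi_S0 + 1/8*pi_S1 + 1/8*pi_S2
  pi_S1 = 1/2*pi_S0 + 1/2*pi_S1 + 3/8*pi_S2
  pi_S2 = 1/8*pi_S0 + 3/8*pi_S1 + 1/2*pi_S2
with normalization: pi_S0 + pi_S1 + pi_S2 = 1.

Using the first 2 balance equations plus normalization, the linear system A*pi = b is:
  [-5/8, 1/8, 1/8] . pi = 0
  [1/2, -1/2, 3/8] . pi = 0
  [1, 1, 1] . pi = 1

Solving yields:
  pi_S0 = 1/6
  pi_S1 = 19/42
  pi_S2 = 8/21

Verification (pi * P):
  1/6*3/8 + 19/42*1/8 + 8/21*1/8 = 1/6 = pi_S0  (ok)
  1/6*1/2 + 19/42*1/2 + 8/21*3/8 = 19/42 = pi_S1  (ok)
  1/6*1/8 + 19/42*3/8 + 8/21*1/2 = 8/21 = pi_S2  (ok)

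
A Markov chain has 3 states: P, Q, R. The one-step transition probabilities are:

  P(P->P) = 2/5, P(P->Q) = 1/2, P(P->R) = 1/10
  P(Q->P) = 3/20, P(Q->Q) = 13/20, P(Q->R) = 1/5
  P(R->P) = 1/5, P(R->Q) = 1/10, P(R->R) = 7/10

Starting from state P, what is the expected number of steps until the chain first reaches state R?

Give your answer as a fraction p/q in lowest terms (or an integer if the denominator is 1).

Answer: 170/27

Derivation:
Let h_i = expected steps to first reach R from state i.
Boundary: h_R = 0.
First-step equations for the other states:
  h_P = 1 + 2/5*h_P + 1/2*h_Q + 1/10*h_R
  h_Q = 1 + 3/20*h_P + 13/20*h_Q + 1/5*h_R

Substituting h_R = 0 and rearranging gives the linear system (I - Q) h = 1:
  [3/5, -1/2] . (h_P, h_Q) = 1
  [-3/20, 7/20] . (h_P, h_Q) = 1

Solving yields:
  h_P = 170/27
  h_Q = 50/9

Starting state is P, so the expected hitting time is h_P = 170/27.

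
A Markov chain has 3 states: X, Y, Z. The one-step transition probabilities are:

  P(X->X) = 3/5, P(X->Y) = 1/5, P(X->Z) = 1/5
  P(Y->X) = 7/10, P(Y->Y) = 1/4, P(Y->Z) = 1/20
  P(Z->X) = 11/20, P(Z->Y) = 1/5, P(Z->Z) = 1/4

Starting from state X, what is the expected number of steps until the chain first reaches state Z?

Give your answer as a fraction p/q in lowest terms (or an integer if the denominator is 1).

Let h_i = expected steps to first reach Z from state i.
Boundary: h_Z = 0.
First-step equations for the other states:
  h_X = 1 + 3/5*h_X + 1/5*h_Y + 1/5*h_Z
  h_Y = 1 + 7/10*h_X + 1/4*h_Y + 1/20*h_Z

Substituting h_Z = 0 and rearranging gives the linear system (I - Q) h = 1:
  [2/5, -1/5] . (h_X, h_Y) = 1
  [-7/10, 3/4] . (h_X, h_Y) = 1

Solving yields:
  h_X = 95/16
  h_Y = 55/8

Starting state is X, so the expected hitting time is h_X = 95/16.

Answer: 95/16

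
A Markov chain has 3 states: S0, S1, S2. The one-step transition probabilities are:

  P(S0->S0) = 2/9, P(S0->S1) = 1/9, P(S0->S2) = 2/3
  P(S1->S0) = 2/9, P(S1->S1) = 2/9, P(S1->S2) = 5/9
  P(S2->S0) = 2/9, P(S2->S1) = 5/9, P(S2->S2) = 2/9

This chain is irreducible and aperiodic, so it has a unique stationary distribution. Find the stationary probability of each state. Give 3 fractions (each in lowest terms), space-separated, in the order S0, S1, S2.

The stationary distribution satisfies pi = pi * P, i.e.:
  pi_S0 = 2/9*pi_S0 + 2/9*pi_S1 + 2/9*pi_S2
  pi_S1 = 1/9*pi_S0 + 2/9*pi_S1 + 5/9*pi_S2
  pi_S2 = 2/3*pi_S0 + 5/9*pi_S1 + 2/9*pi_S2
with normalization: pi_S0 + pi_S1 + pi_S2 = 1.

Using the first 2 balance equations plus normalization, the linear system A*pi = b is:
  [-7/9, 2/9, 2/9] . pi = 0
  [1/9, -7/9, 5/9] . pi = 0
  [1, 1, 1] . pi = 1

Solving yields:
  pi_S0 = 2/9
  pi_S1 = 37/108
  pi_S2 = 47/108

Verification (pi * P):
  2/9*2/9 + 37/108*2/9 + 47/108*2/9 = 2/9 = pi_S0  (ok)
  2/9*1/9 + 37/108*2/9 + 47/108*5/9 = 37/108 = pi_S1  (ok)
  2/9*2/3 + 37/108*5/9 + 47/108*2/9 = 47/108 = pi_S2  (ok)

Answer: 2/9 37/108 47/108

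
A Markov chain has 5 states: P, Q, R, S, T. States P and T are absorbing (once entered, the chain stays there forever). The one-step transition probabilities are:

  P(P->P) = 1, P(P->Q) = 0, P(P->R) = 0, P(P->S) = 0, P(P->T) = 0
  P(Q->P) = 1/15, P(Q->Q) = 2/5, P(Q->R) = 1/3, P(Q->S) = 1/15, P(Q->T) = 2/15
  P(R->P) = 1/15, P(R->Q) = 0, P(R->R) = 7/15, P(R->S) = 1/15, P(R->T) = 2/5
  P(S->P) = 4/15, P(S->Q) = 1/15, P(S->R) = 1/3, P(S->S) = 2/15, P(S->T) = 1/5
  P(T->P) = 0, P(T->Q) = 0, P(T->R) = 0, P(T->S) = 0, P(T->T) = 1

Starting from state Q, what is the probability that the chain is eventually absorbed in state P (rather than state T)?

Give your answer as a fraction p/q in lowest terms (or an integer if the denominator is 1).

Answer: 221/878

Derivation:
Let a_i = P(absorbed in P | start in state i).
Boundary conditions: a_P = 1, a_T = 0.
For each transient state i, a_i = sum_j P(i->j) * a_j:
  a_Q = 1/15*a_P + 2/5*a_Q + 1/3*a_R + 1/15*a_S + 2/15*a_T
  a_R = 1/15*a_P + 0*a_Q + 7/15*a_R + 1/15*a_S + 2/5*a_T
  a_S = 4/15*a_P + 1/15*a_Q + 1/3*a_R + 2/15*a_S + 1/5*a_T

Substituting a_P = 1 and a_T = 0, rearrange to (I - Q) a = r where r[i] = P(i -> P):
  [3/5, -1/3, -1/15] . (a_Q, a_R, a_S) = 1/15
  [0, 8/15, -1/15] . (a_Q, a_R, a_S) = 1/15
  [-1/15, -1/3, 13/15] . (a_Q, a_R, a_S) = 4/15

Solving yields:
  a_Q = 221/878
  a_R = 153/878
  a_S = 173/439

Starting state is Q, so the absorption probability is a_Q = 221/878.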